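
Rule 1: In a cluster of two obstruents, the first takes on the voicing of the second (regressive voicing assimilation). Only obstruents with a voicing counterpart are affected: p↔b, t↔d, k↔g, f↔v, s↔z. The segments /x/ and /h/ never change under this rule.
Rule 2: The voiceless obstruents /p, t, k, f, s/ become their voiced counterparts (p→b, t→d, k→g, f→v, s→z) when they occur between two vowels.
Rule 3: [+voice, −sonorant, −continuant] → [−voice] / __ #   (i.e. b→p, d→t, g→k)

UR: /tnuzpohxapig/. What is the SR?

tnuspohxabik

Rule 1 (regressive voicing assimilation): /z/ precedes the voiceless obstruent /p/, so it devoices to [s] by assimilation. /tnuzpohxapig/ → tnuspohxapig.
Rule 2 (intervocalic voicing): /p/ is a voiceless obstruent between vowels /a/ and /i/, so it voices to [b]. /tnuspohxapig/ → tnuspohxabig.
Rule 3 (final devoicing): /g/ is a voiced stop in word-final position, so it devoices to [k]. /tnuspohxabig/ → tnuspohxabik.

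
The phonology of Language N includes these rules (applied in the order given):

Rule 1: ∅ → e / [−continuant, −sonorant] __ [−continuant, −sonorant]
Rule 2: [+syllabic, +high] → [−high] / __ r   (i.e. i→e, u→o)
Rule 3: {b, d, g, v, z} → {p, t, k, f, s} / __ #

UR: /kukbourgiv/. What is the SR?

kukeboorgif

Rule 1 (stop-cluster e-epenthesis): /k/ and /b/ form a stop–stop cluster, so [e] is inserted between them. /kukbourgiv/ → kukebourgiv.
Rule 2 (pre-rhotic lowering): /u/ is a high vowel immediately before /r/, so it lowers to [o]. /kukebourgiv/ → kukeboorgiv.
Rule 3 (final devoicing): /v/ is a voiced obstruent in word-final position, so it devoices to [f]. /kukeboorgiv/ → kukeboorgif.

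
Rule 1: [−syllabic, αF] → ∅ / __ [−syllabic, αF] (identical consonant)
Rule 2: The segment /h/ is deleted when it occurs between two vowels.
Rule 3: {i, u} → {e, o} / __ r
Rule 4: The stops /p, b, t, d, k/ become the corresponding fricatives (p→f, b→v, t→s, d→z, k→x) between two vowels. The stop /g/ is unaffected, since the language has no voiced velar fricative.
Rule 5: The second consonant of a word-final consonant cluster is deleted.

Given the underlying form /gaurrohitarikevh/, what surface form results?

Rule 1 (degemination): /rr/ is a geminate; the first /r/ deletes. /gaurrohitarikevh/ → gaurohitarikevh.
Rule 2 (intervocalic h-deletion): /h/ occurs between vowels /o/ and /i/, so it deletes. /gaurohitarikevh/ → gauroitarikevh.
Rule 3 (pre-rhotic lowering): /u/ is a high vowel immediately before /r/, so it lowers to [o]. /gauroitarikevh/ → gaoroitarikevh.
Rule 4 (intervocalic spirantization): /t/ is a stop between vowels /i/ and /a/, so it spirantizes to the fricative [s]. /k/ is a stop between vowels /i/ and /e/, so it spirantizes to the fricative [x]. /gaoroitarikevh/ → gaoroisarixevh.
Rule 5 (final cluster simplification): /h/ is the second consonant of a word-final cluster /vh/, so it deletes. /gaoroisarixevh/ → gaoroisarixev.

gaoroisarixev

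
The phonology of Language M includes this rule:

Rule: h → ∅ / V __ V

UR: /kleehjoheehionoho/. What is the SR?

/h/ occurs between vowels /o/ and /e/, so it deletes.
/h/ occurs between vowels /e/ and /i/, so it deletes.
/h/ occurs between vowels /o/ and /o/, so it deletes.
The other instance of /h/ does not occur in the required environment and remains unchanged.
Surface form: [kleehjoeeionoo].

kleehjoeeionoo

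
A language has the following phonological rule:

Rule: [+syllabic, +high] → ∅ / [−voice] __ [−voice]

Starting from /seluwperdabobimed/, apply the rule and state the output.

No segment of /seluwperdabobimed/ meets the structural description of the rule, so the form surfaces unchanged.

seluwperdabobimed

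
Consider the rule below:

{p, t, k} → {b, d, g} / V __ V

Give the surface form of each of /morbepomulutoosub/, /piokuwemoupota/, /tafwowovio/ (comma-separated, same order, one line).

/morbepomulutoosub/: /p/ is a voiceless stop between vowels /e/ and /o/, so it voices to [b]. /t/ is a voiceless stop between vowels /u/ and /o/, so it voices to [d]. → [morbebomuludoosub].
/piokuwemoupota/: /k/ is a voiceless stop between vowels /o/ and /u/, so it voices to [g]. /p/ is a voiceless stop between vowels /u/ and /o/, so it voices to [b]. /t/ is a voiceless stop between vowels /o/ and /a/, so it voices to [d]. → [pioguwemouboda].
/tafwowovio/: the rule's environment is not met; surfaces unchanged as [tafwowovio].

morbebomuludoosub, pioguwemouboda, tafwowovio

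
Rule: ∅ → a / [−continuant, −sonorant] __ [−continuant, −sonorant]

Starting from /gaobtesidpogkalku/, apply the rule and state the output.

/b/ and /t/ form a stop–stop cluster, so [a] is inserted between them.
/d/ and /p/ form a stop–stop cluster, so [a] is inserted between them.
/g/ and /k/ form a stop–stop cluster, so [a] is inserted between them.
Surface form: [gaobatesidapogakalku].

gaobatesidapogakalku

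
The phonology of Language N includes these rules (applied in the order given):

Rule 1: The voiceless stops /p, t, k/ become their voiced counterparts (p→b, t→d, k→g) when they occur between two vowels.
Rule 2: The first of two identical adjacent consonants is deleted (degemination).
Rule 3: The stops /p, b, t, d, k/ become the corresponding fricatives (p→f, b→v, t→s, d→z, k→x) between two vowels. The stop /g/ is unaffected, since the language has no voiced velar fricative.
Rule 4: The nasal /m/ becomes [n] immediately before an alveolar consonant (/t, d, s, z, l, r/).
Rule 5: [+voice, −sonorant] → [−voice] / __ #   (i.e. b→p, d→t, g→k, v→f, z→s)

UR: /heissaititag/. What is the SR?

heisaizizak

Rule 1 (intervocalic voicing): /t/ is a voiceless stop between vowels /i/ and /i/, so it voices to [d]. /t/ is a voiceless stop between vowels /i/ and /a/, so it voices to [d]. /heissaititag/ → heissaididag.
Rule 2 (degemination): /ss/ is a geminate; the first /s/ deletes. /heissaididag/ → heisaididag.
Rule 3 (intervocalic spirantization): /d/ is a stop between vowels /i/ and /i/, so it spirantizes to the fricative [z]. /d/ is a stop between vowels /i/ and /a/, so it spirantizes to the fricative [z]. /heisaididag/ → heisaizizag.
Rule 4 (nasal place assimilation): no segment meets the environment; /heisaizizag/ is unchanged.
Rule 5 (final devoicing): /g/ is a voiced obstruent in word-final position, so it devoices to [k]. /heisaizizag/ → heisaizizak.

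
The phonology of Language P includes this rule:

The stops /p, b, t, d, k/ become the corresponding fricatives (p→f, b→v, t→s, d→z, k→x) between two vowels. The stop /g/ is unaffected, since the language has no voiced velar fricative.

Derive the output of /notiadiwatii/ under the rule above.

/t/ is a stop between vowels /o/ and /i/, so it spirantizes to the fricative [s].
/d/ is a stop between vowels /a/ and /i/, so it spirantizes to the fricative [z].
/t/ is a stop between vowels /a/ and /i/, so it spirantizes to the fricative [s].
Surface form: [nosiaziwasii].

nosiaziwasii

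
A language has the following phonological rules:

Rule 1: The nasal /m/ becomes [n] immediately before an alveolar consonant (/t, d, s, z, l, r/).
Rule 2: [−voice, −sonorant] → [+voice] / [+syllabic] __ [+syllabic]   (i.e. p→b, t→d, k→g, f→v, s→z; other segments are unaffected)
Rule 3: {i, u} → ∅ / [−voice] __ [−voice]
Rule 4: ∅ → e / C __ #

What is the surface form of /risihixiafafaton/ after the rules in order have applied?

rizihxiavavadone

Rule 1 (nasal place assimilation): no segment meets the environment; /risihixiafafaton/ is unchanged.
Rule 2 (intervocalic voicing): /s/ is a voiceless obstruent between vowels /i/ and /i/, so it voices to [z]. /f/ is a voiceless obstruent between vowels /a/ and /a/, so it voices to [v]. /f/ is a voiceless obstruent between vowels /a/ and /a/, so it voices to [v]. /t/ is a voiceless obstruent between vowels /a/ and /o/, so it voices to [d]. /risihixiafafaton/ → rizihixiavavadon.
Rule 3 (high vowel syncope): /i/ is a high vowel flanked by voiceless consonants /h/ and /x/, so it deletes. /rizihixiavavadon/ → rizihxiavavadon.
Rule 4 (final e-epenthesis): the form ends in the consonant /n/, so [e] is inserted word-finally. /rizihxiavavadon/ → rizihxiavavadone.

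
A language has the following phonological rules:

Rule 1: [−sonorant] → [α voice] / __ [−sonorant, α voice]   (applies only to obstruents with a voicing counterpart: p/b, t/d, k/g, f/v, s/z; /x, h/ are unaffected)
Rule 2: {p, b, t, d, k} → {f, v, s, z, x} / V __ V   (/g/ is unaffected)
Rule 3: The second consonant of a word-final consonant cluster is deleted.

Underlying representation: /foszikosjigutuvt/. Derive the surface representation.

fozzixosjigusuf

Rule 1 (regressive voicing assimilation): /s/ precedes the voiced obstruent /z/, so it voices to [z] by assimilation. /v/ precedes the voiceless obstruent /t/, so it devoices to [f] by assimilation. /foszikosjigutuvt/ → fozzikosjigutuft.
Rule 2 (intervocalic spirantization): /k/ is a stop between vowels /i/ and /o/, so it spirantizes to the fricative [x]. /t/ is a stop between vowels /u/ and /u/, so it spirantizes to the fricative [s]. /fozzikosjigutuft/ → fozzixosjigusuft.
Rule 3 (final cluster simplification): /t/ is the second consonant of a word-final cluster /ft/, so it deletes. /fozzixosjigusuft/ → fozzixosjigusuf.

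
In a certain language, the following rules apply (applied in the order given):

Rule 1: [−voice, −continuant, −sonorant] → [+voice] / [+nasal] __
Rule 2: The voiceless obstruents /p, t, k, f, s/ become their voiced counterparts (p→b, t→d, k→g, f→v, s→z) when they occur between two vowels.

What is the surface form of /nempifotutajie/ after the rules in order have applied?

nembivodudajie

Rule 1 (post-nasal voicing): /p/ is a voiceless stop immediately after the nasal /m/, so it voices to [b]. /nempifotutajie/ → nembifotutajie.
Rule 2 (intervocalic voicing): /f/ is a voiceless obstruent between vowels /i/ and /o/, so it voices to [v]. /t/ is a voiceless obstruent between vowels /o/ and /u/, so it voices to [d]. /t/ is a voiceless obstruent between vowels /u/ and /a/, so it voices to [d]. /nembifotutajie/ → nembivodudajie.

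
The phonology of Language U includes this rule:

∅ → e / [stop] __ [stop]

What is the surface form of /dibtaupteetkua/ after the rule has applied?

dibetaupeteetekua

/b/ and /t/ form a stop–stop cluster, so [e] is inserted between them.
/p/ and /t/ form a stop–stop cluster, so [e] is inserted between them.
/t/ and /k/ form a stop–stop cluster, so [e] is inserted between them.
Surface form: [dibetaupeteetekua].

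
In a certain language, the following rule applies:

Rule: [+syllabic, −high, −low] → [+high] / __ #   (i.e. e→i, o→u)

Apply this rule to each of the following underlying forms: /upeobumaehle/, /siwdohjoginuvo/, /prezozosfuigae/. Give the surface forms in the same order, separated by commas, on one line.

/upeobumaehle/: /e/ is a mid vowel in word-final position, so it raises to [i]. → [upeobumaehli].
/siwdohjoginuvo/: /o/ is a mid vowel in word-final position, so it raises to [u]. → [siwdohjoginuvu].
/prezozosfuigae/: /e/ is a mid vowel in word-final position, so it raises to [i]. → [prezozosfuigai].

upeobumaehli, siwdohjoginuvu, prezozosfuigai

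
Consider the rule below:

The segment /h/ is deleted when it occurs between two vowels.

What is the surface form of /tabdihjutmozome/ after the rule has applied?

No segment of /tabdihjutmozome/ meets the structural description of the rule, so the form surfaces unchanged.

tabdihjutmozome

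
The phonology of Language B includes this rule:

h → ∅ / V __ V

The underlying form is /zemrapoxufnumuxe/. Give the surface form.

No segment of /zemrapoxufnumuxe/ meets the structural description of the rule, so the form surfaces unchanged.

zemrapoxufnumuxe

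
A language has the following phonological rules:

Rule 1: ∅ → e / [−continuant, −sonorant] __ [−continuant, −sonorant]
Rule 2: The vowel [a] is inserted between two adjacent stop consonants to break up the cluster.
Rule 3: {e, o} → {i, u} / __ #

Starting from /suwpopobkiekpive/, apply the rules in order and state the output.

suwpopobekiekepivi

Rule 1 (stop-cluster e-epenthesis): /b/ and /k/ form a stop–stop cluster, so [e] is inserted between them. /k/ and /p/ form a stop–stop cluster, so [e] is inserted between them. /suwpopobkiekpive/ → suwpopobekiekepive.
Rule 2 (stop-cluster a-epenthesis): no segment meets the environment; /suwpopobekiekepive/ is unchanged.
Rule 3 (final vowel raising): /e/ is a mid vowel in word-final position, so it raises to [i]. /suwpopobekiekepive/ → suwpopobekiekepivi.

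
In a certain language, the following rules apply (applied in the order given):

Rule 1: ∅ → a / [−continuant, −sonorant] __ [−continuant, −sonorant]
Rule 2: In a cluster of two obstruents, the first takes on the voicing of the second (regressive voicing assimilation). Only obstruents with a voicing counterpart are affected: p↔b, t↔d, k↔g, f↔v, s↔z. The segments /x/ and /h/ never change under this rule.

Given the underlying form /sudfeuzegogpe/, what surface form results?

Rule 1 (stop-cluster a-epenthesis): /g/ and /p/ form a stop–stop cluster, so [a] is inserted between them. /sudfeuzegogpe/ → sudfeuzegogape.
Rule 2 (regressive voicing assimilation): /d/ precedes the voiceless obstruent /f/, so it devoices to [t] by assimilation. /sudfeuzegogape/ → sutfeuzegogape.

sutfeuzegogape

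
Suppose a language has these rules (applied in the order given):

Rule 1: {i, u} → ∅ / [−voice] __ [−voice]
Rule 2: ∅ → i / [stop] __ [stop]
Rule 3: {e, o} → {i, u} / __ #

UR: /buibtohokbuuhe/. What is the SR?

Rule 1 (high vowel syncope): no segment meets the environment; /buibtohokbuuhe/ is unchanged.
Rule 2 (stop-cluster i-epenthesis): /b/ and /t/ form a stop–stop cluster, so [i] is inserted between them. /k/ and /b/ form a stop–stop cluster, so [i] is inserted between them. /buibtohokbuuhe/ → buibitohokibuuhe.
Rule 3 (final vowel raising): /e/ is a mid vowel in word-final position, so it raises to [i]. /buibitohokibuuhe/ → buibitohokibuuhi.

buibitohokibuuhi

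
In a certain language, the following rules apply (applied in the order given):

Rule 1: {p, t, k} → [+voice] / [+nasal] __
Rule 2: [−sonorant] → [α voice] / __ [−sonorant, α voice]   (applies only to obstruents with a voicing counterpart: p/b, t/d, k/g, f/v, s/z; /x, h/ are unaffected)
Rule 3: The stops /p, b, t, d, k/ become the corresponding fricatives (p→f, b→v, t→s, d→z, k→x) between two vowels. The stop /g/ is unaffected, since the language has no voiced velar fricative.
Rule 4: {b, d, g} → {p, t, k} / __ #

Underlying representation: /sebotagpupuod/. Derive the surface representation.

Rule 1 (post-nasal voicing): no segment meets the environment; /sebotagpupuod/ is unchanged.
Rule 2 (regressive voicing assimilation): /g/ precedes the voiceless obstruent /p/, so it devoices to [k] by assimilation. /sebotagpupuod/ → sebotakpupuod.
Rule 3 (intervocalic spirantization): /b/ is a stop between vowels /e/ and /o/, so it spirantizes to the fricative [v]. /t/ is a stop between vowels /o/ and /a/, so it spirantizes to the fricative [s]. /p/ is a stop between vowels /u/ and /u/, so it spirantizes to the fricative [f]. /sebotakpupuod/ → sevosakpufuod.
Rule 4 (final devoicing): /d/ is a voiced stop in word-final position, so it devoices to [t]. /sevosakpufuod/ → sevosakpufuot.

sevosakpufuot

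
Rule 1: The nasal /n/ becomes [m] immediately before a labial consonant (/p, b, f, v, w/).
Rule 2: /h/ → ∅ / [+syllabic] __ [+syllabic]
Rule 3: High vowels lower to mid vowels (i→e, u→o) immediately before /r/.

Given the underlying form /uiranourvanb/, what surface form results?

ueranoorvamb

Rule 1 (nasal place assimilation): /n/ precedes the labial consonant /b/, so it assimilates in place to [m]. /uiranourvanb/ → uiranourvamb.
Rule 2 (intervocalic h-deletion): no segment meets the environment; /uiranourvamb/ is unchanged.
Rule 3 (pre-rhotic lowering): /i/ is a high vowel immediately before /r/, so it lowers to [e]. /u/ is a high vowel immediately before /r/, so it lowers to [o]. /uiranourvamb/ → ueranoorvamb.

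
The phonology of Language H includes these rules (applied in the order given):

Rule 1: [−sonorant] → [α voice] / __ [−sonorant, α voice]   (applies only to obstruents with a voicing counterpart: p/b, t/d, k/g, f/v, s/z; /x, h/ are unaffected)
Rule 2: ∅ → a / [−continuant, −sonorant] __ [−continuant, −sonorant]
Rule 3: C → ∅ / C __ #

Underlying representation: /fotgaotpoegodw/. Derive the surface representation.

fodagaotapoegod

Rule 1 (regressive voicing assimilation): /t/ precedes the voiced obstruent /g/, so it voices to [d] by assimilation. /fotgaotpoegodw/ → fodgaotpoegodw.
Rule 2 (stop-cluster a-epenthesis): /d/ and /g/ form a stop–stop cluster, so [a] is inserted between them. /t/ and /p/ form a stop–stop cluster, so [a] is inserted between them. /fodgaotpoegodw/ → fodagaotapoegodw.
Rule 3 (final cluster simplification): /w/ is the second consonant of a word-final cluster /dw/, so it deletes. /fodagaotapoegodw/ → fodagaotapoegod.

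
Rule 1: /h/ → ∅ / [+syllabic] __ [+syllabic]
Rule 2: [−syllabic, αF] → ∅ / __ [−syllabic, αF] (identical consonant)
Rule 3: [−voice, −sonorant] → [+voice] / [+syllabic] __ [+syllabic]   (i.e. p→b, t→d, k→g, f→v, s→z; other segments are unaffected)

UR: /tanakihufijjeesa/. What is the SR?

tanagiuvijeeza

Rule 1 (intervocalic h-deletion): /h/ occurs between vowels /i/ and /u/, so it deletes. /tanakihufijjeesa/ → tanakiufijjeesa.
Rule 2 (degemination): /jj/ is a geminate; the first /j/ deletes. /tanakiufijjeesa/ → tanakiufijeesa.
Rule 3 (intervocalic voicing): /k/ is a voiceless obstruent between vowels /a/ and /i/, so it voices to [g]. /f/ is a voiceless obstruent between vowels /u/ and /i/, so it voices to [v]. /s/ is a voiceless obstruent between vowels /e/ and /a/, so it voices to [z]. /tanakiufijeesa/ → tanagiuvijeeza.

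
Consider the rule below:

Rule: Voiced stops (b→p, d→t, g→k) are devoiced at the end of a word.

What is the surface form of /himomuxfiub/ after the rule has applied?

himomuxfiup

/b/ is a voiced stop in word-final position, so it devoices to [p].
Surface form: [himomuxfiup].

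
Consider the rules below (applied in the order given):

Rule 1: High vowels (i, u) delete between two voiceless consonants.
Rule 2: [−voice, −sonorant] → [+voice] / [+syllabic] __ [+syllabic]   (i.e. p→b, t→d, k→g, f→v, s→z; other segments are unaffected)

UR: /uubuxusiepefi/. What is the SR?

uubuxsiebevi

Rule 1 (high vowel syncope): /u/ is a high vowel flanked by voiceless consonants /x/ and /s/, so it deletes. /uubuxusiepefi/ → uubuxsiepefi.
Rule 2 (intervocalic voicing): /p/ is a voiceless obstruent between vowels /e/ and /e/, so it voices to [b]. /f/ is a voiceless obstruent between vowels /e/ and /i/, so it voices to [v]. /uubuxsiepefi/ → uubuxsiebevi.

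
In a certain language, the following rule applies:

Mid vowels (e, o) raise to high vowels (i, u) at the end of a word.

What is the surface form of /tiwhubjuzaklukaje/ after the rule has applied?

tiwhubjuzaklukaji

/e/ is a mid vowel in word-final position, so it raises to [i].
Surface form: [tiwhubjuzaklukaji].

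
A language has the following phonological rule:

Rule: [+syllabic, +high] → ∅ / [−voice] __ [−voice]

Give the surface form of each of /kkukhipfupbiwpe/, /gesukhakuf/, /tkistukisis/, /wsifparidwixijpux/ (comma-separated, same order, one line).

kkkhpfpbiwpe, geskhakf, tkstkss, wsfparidwixijpx

/kkukhipfupbiwpe/: /u/ is a high vowel flanked by voiceless consonants /k/ and /k/, so it deletes. /i/ is a high vowel flanked by voiceless consonants /h/ and /p/, so it deletes. /u/ is a high vowel flanked by voiceless consonants /f/ and /p/, so it deletes. → [kkkhpfpbiwpe].
/gesukhakuf/: /u/ is a high vowel flanked by voiceless consonants /s/ and /k/, so it deletes. /u/ is a high vowel flanked by voiceless consonants /k/ and /f/, so it deletes. → [geskhakf].
/tkistukisis/: /i/ is a high vowel flanked by voiceless consonants /k/ and /s/, so it deletes. /u/ is a high vowel flanked by voiceless consonants /t/ and /k/, so it deletes. /i/ is a high vowel flanked by voiceless consonants /k/ and /s/, so it deletes. /i/ is a high vowel flanked by voiceless consonants /s/ and /s/, so it deletes. → [tkstkss].
/wsifparidwixijpux/: /i/ is a high vowel flanked by voiceless consonants /s/ and /f/, so it deletes. /u/ is a high vowel flanked by voiceless consonants /p/ and /x/, so it deletes. → [wsfparidwixijpx].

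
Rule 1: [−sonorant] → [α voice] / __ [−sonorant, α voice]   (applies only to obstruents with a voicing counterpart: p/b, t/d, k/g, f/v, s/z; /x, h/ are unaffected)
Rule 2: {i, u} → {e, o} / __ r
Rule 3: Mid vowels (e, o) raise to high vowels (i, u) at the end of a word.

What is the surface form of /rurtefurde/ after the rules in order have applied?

Rule 1 (regressive voicing assimilation): no segment meets the environment; /rurtefurde/ is unchanged.
Rule 2 (pre-rhotic lowering): /u/ is a high vowel immediately before /r/, so it lowers to [o]. /u/ is a high vowel immediately before /r/, so it lowers to [o]. /rurtefurde/ → rorteforde.
Rule 3 (final vowel raising): /e/ is a mid vowel in word-final position, so it raises to [i]. /rorteforde/ → rortefordi.

rortefordi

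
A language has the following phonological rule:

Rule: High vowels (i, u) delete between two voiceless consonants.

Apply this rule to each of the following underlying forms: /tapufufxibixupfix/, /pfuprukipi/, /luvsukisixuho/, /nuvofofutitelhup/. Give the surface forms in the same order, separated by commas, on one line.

tapffxibixpfx, pfprukpi, luvsksxho, nuvofofttelhp

/tapufufxibixupfix/: /u/ is a high vowel flanked by voiceless consonants /p/ and /f/, so it deletes. /u/ is a high vowel flanked by voiceless consonants /f/ and /f/, so it deletes. /u/ is a high vowel flanked by voiceless consonants /x/ and /p/, so it deletes. /i/ is a high vowel flanked by voiceless consonants /f/ and /x/, so it deletes. → [tapffxibixpfx].
/pfuprukipi/: /u/ is a high vowel flanked by voiceless consonants /f/ and /p/, so it deletes. /i/ is a high vowel flanked by voiceless consonants /k/ and /p/, so it deletes. → [pfprukpi].
/luvsukisixuho/: /u/ is a high vowel flanked by voiceless consonants /s/ and /k/, so it deletes. /i/ is a high vowel flanked by voiceless consonants /k/ and /s/, so it deletes. /i/ is a high vowel flanked by voiceless consonants /s/ and /x/, so it deletes. /u/ is a high vowel flanked by voiceless consonants /x/ and /h/, so it deletes. → [luvsksxho].
/nuvofofutitelhup/: /u/ is a high vowel flanked by voiceless consonants /f/ and /t/, so it deletes. /i/ is a high vowel flanked by voiceless consonants /t/ and /t/, so it deletes. /u/ is a high vowel flanked by voiceless consonants /h/ and /p/, so it deletes. → [nuvofofttelhp].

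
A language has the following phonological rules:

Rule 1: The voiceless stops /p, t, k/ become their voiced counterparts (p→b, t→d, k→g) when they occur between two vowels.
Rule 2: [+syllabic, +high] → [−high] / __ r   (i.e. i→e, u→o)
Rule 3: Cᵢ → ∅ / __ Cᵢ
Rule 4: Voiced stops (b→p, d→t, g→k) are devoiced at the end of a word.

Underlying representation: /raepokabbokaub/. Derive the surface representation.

Rule 1 (intervocalic voicing): /p/ is a voiceless stop between vowels /e/ and /o/, so it voices to [b]. /k/ is a voiceless stop between vowels /o/ and /a/, so it voices to [g]. /k/ is a voiceless stop between vowels /o/ and /a/, so it voices to [g]. /raepokabbokaub/ → raebogabbogaub.
Rule 2 (pre-rhotic lowering): no segment meets the environment; /raebogabbogaub/ is unchanged.
Rule 3 (degemination): /bb/ is a geminate; the first /b/ deletes. /raebogabbogaub/ → raebogabogaub.
Rule 4 (final devoicing): /b/ is a voiced stop in word-final position, so it devoices to [p]. /raebogabogaub/ → raebogabogaup.

raebogabogaup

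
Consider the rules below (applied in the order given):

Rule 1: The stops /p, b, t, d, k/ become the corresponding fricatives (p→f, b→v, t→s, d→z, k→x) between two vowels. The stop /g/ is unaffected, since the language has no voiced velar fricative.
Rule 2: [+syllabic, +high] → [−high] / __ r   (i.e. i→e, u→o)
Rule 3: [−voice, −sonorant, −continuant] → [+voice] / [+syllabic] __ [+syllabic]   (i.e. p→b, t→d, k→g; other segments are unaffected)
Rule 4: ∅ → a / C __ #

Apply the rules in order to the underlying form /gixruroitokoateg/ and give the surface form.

Rule 1 (intervocalic spirantization): /t/ is a stop between vowels /i/ and /o/, so it spirantizes to the fricative [s]. /k/ is a stop between vowels /o/ and /o/, so it spirantizes to the fricative [x]. /t/ is a stop between vowels /a/ and /e/, so it spirantizes to the fricative [s]. /gixruroitokoateg/ → gixruroisoxoaseg.
Rule 2 (pre-rhotic lowering): /u/ is a high vowel immediately before /r/, so it lowers to [o]. /gixruroisoxoaseg/ → gixroroisoxoaseg.
Rule 3 (intervocalic voicing): no segment meets the environment; /gixroroisoxoaseg/ is unchanged.
Rule 4 (final a-epenthesis): the form ends in the consonant /g/, so [a] is inserted word-finally. /gixroroisoxoaseg/ → gixroroisoxoasega.

gixroroisoxoasega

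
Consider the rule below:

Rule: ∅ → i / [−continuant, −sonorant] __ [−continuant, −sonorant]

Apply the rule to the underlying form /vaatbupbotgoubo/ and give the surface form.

/t/ and /b/ form a stop–stop cluster, so [i] is inserted between them.
/p/ and /b/ form a stop–stop cluster, so [i] is inserted between them.
/t/ and /g/ form a stop–stop cluster, so [i] is inserted between them.
Surface form: [vaatibupibotigoubo].

vaatibupibotigoubo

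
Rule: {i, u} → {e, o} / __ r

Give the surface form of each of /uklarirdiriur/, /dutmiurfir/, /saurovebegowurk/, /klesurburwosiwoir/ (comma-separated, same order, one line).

uklarerderior, dutmiorfer, saorovebegowork, klesorborwosiwoer

/uklarirdiriur/: /i/ is a high vowel immediately before /r/, so it lowers to [e]. /i/ is a high vowel immediately before /r/, so it lowers to [e]. /u/ is a high vowel immediately before /r/, so it lowers to [o]. → [uklarerderior].
/dutmiurfir/: /u/ is a high vowel immediately before /r/, so it lowers to [o]. /i/ is a high vowel immediately before /r/, so it lowers to [e]. → [dutmiorfer].
/saurovebegowurk/: /u/ is a high vowel immediately before /r/, so it lowers to [o]. /u/ is a high vowel immediately before /r/, so it lowers to [o]. → [saorovebegowork].
/klesurburwosiwoir/: /u/ is a high vowel immediately before /r/, so it lowers to [o]. /u/ is a high vowel immediately before /r/, so it lowers to [o]. /i/ is a high vowel immediately before /r/, so it lowers to [e]. → [klesorborwosiwoer].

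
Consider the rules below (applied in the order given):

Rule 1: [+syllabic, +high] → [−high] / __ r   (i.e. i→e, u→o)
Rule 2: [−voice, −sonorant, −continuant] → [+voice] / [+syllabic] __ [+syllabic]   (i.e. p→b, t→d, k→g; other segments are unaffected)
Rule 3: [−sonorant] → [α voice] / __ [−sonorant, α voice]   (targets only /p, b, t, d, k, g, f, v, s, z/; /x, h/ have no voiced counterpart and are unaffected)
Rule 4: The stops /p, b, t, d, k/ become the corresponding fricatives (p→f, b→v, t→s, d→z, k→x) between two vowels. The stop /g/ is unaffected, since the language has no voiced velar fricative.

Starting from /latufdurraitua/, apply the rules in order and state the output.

lazuvdorraizua

Rule 1 (pre-rhotic lowering): /u/ is a high vowel immediately before /r/, so it lowers to [o]. /latufdurraitua/ → latufdorraitua.
Rule 2 (intervocalic voicing): /t/ is a voiceless stop between vowels /a/ and /u/, so it voices to [d]. /t/ is a voiceless stop between vowels /i/ and /u/, so it voices to [d]. /latufdorraitua/ → ladufdorraidua.
Rule 3 (regressive voicing assimilation): /f/ precedes the voiced obstruent /d/, so it voices to [v] by assimilation. /ladufdorraidua/ → laduvdorraidua.
Rule 4 (intervocalic spirantization): /d/ is a stop between vowels /a/ and /u/, so it spirantizes to the fricative [z]. /d/ is a stop between vowels /i/ and /u/, so it spirantizes to the fricative [z]. /laduvdorraidua/ → lazuvdorraizua.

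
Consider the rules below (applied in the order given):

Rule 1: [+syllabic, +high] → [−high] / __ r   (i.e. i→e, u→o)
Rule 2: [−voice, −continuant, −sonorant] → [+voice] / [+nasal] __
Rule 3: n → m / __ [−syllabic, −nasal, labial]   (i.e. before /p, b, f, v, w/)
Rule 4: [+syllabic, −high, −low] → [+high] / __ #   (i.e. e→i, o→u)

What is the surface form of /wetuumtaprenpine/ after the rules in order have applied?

wetuumdaprembini

Rule 1 (pre-rhotic lowering): no segment meets the environment; /wetuumtaprenpine/ is unchanged.
Rule 2 (post-nasal voicing): /t/ is a voiceless stop immediately after the nasal /m/, so it voices to [d]. /p/ is a voiceless stop immediately after the nasal /n/, so it voices to [b]. /wetuumtaprenpine/ → wetuumdaprenbine.
Rule 3 (nasal place assimilation): /n/ precedes the labial consonant /b/, so it assimilates in place to [m]. /wetuumdaprenbine/ → wetuumdaprembine.
Rule 4 (final vowel raising): /e/ is a mid vowel in word-final position, so it raises to [i]. /wetuumdaprembine/ → wetuumdaprembini.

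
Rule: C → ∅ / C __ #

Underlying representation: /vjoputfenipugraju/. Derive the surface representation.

No segment of /vjoputfenipugraju/ meets the structural description of the rule, so the form surfaces unchanged.

vjoputfenipugraju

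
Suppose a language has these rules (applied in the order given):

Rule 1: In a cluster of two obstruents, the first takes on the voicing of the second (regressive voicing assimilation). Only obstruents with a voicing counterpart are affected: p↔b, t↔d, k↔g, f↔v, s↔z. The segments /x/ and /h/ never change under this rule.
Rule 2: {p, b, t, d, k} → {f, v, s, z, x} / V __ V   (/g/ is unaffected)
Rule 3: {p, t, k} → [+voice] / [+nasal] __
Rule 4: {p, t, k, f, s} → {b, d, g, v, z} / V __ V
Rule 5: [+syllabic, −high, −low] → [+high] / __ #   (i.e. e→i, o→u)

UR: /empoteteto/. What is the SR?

embozezezu

Rule 1 (regressive voicing assimilation): no segment meets the environment; /empoteteto/ is unchanged.
Rule 2 (intervocalic spirantization): /t/ is a stop between vowels /o/ and /e/, so it spirantizes to the fricative [s]. /t/ is a stop between vowels /e/ and /e/, so it spirantizes to the fricative [s]. /t/ is a stop between vowels /e/ and /o/, so it spirantizes to the fricative [s]. /empoteteto/ → emposeseso.
Rule 3 (post-nasal voicing): /p/ is a voiceless stop immediately after the nasal /m/, so it voices to [b]. /emposeseso/ → emboseseso.
Rule 4 (intervocalic voicing): /s/ is a voiceless obstruent between vowels /o/ and /e/, so it voices to [z]. /s/ is a voiceless obstruent between vowels /e/ and /e/, so it voices to [z]. /s/ is a voiceless obstruent between vowels /e/ and /o/, so it voices to [z]. /emboseseso/ → embozezezo.
Rule 5 (final vowel raising): /o/ is a mid vowel in word-final position, so it raises to [u]. /embozezezo/ → embozezezu.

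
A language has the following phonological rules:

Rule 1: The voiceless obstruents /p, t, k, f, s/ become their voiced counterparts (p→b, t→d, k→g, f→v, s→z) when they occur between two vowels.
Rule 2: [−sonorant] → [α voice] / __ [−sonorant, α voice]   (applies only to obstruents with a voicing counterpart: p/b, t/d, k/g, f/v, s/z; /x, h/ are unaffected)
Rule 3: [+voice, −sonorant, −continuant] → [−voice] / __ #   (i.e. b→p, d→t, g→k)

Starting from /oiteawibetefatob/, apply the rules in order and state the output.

oideawibedevadop

Rule 1 (intervocalic voicing): /t/ is a voiceless obstruent between vowels /i/ and /e/, so it voices to [d]. /t/ is a voiceless obstruent between vowels /e/ and /e/, so it voices to [d]. /f/ is a voiceless obstruent between vowels /e/ and /a/, so it voices to [v]. /t/ is a voiceless obstruent between vowels /a/ and /o/, so it voices to [d]. /oiteawibetefatob/ → oideawibedevadob.
Rule 2 (regressive voicing assimilation): no segment meets the environment; /oideawibedevadob/ is unchanged.
Rule 3 (final devoicing): /b/ is a voiced stop in word-final position, so it devoices to [p]. /oideawibedevadob/ → oideawibedevadop.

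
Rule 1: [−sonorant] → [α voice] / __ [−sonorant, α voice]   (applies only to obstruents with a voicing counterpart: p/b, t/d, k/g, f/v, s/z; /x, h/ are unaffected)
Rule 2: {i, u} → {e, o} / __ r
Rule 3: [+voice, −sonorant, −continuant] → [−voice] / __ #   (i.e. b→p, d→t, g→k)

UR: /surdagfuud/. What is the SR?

Rule 1 (regressive voicing assimilation): /g/ precedes the voiceless obstruent /f/, so it devoices to [k] by assimilation. /surdagfuud/ → surdakfuud.
Rule 2 (pre-rhotic lowering): /u/ is a high vowel immediately before /r/, so it lowers to [o]. /surdakfuud/ → sordakfuud.
Rule 3 (final devoicing): /d/ is a voiced stop in word-final position, so it devoices to [t]. /sordakfuud/ → sordakfuut.

sordakfuut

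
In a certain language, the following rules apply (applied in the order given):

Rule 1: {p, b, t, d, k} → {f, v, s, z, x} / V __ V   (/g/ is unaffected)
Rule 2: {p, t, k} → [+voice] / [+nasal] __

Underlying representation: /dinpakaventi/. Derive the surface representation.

Rule 1 (intervocalic spirantization): /k/ is a stop between vowels /a/ and /a/, so it spirantizes to the fricative [x]. /dinpakaventi/ → dinpaxaventi.
Rule 2 (post-nasal voicing): /p/ is a voiceless stop immediately after the nasal /n/, so it voices to [b]. /t/ is a voiceless stop immediately after the nasal /n/, so it voices to [d]. /dinpaxaventi/ → dinbaxavendi.

dinbaxavendi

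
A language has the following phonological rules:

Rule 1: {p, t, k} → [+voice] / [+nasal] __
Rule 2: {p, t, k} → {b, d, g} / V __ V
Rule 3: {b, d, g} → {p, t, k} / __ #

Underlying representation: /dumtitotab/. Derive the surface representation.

dumdidodap

Rule 1 (post-nasal voicing): /t/ is a voiceless stop immediately after the nasal /m/, so it voices to [d]. /dumtitotab/ → dumditotab.
Rule 2 (intervocalic voicing): /t/ is a voiceless stop between vowels /i/ and /o/, so it voices to [d]. /t/ is a voiceless stop between vowels /o/ and /a/, so it voices to [d]. /dumditotab/ → dumdidodab.
Rule 3 (final devoicing): /b/ is a voiced stop in word-final position, so it devoices to [p]. /dumdidodab/ → dumdidodap.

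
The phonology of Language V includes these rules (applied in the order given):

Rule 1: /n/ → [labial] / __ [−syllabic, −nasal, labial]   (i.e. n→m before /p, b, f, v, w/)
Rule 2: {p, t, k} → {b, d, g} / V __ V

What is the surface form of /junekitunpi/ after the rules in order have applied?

junegidumpi

Rule 1 (nasal place assimilation): /n/ precedes the labial consonant /p/, so it assimilates in place to [m]. /junekitunpi/ → junekitumpi.
Rule 2 (intervocalic voicing): /k/ is a voiceless stop between vowels /e/ and /i/, so it voices to [g]. /t/ is a voiceless stop between vowels /i/ and /u/, so it voices to [d]. /junekitumpi/ → junegidumpi.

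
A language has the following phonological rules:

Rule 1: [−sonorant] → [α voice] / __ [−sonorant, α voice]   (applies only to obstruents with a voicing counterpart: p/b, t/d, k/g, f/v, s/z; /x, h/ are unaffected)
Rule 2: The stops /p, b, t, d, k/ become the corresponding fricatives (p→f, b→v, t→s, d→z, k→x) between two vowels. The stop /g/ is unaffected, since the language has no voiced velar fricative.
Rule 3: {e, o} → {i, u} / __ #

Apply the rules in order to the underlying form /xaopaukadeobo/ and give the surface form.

xaofauxazeovu

Rule 1 (regressive voicing assimilation): no segment meets the environment; /xaopaukadeobo/ is unchanged.
Rule 2 (intervocalic spirantization): /p/ is a stop between vowels /o/ and /a/, so it spirantizes to the fricative [f]. /k/ is a stop between vowels /u/ and /a/, so it spirantizes to the fricative [x]. /d/ is a stop between vowels /a/ and /e/, so it spirantizes to the fricative [z]. /b/ is a stop between vowels /o/ and /o/, so it spirantizes to the fricative [v]. /xaopaukadeobo/ → xaofauxazeovo.
Rule 3 (final vowel raising): /o/ is a mid vowel in word-final position, so it raises to [u]. /xaofauxazeovo/ → xaofauxazeovu.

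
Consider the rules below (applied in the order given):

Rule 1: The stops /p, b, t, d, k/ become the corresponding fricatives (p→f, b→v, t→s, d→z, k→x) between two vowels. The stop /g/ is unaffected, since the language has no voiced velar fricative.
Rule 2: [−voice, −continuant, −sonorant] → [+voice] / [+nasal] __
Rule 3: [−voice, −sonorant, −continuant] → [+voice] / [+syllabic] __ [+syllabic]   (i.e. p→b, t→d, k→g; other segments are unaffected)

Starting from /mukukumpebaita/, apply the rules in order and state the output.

muxuxumbevaisa

Rule 1 (intervocalic spirantization): /k/ is a stop between vowels /u/ and /u/, so it spirantizes to the fricative [x]. /k/ is a stop between vowels /u/ and /u/, so it spirantizes to the fricative [x]. /b/ is a stop between vowels /e/ and /a/, so it spirantizes to the fricative [v]. /t/ is a stop between vowels /i/ and /a/, so it spirantizes to the fricative [s]. /mukukumpebaita/ → muxuxumpevaisa.
Rule 2 (post-nasal voicing): /p/ is a voiceless stop immediately after the nasal /m/, so it voices to [b]. /muxuxumpevaisa/ → muxuxumbevaisa.
Rule 3 (intervocalic voicing): no segment meets the environment; /muxuxumbevaisa/ is unchanged.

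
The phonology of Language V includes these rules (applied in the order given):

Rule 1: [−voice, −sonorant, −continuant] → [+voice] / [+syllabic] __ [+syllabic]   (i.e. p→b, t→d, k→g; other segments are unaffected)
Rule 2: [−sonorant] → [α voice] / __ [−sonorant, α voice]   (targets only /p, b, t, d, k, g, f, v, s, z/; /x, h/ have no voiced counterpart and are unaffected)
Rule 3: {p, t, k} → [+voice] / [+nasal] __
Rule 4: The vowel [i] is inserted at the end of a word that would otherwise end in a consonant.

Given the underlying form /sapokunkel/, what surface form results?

Rule 1 (intervocalic voicing): /p/ is a voiceless stop between vowels /a/ and /o/, so it voices to [b]. /k/ is a voiceless stop between vowels /o/ and /u/, so it voices to [g]. /sapokunkel/ → sabogunkel.
Rule 2 (regressive voicing assimilation): no segment meets the environment; /sabogunkel/ is unchanged.
Rule 3 (post-nasal voicing): /k/ is a voiceless stop immediately after the nasal /n/, so it voices to [g]. /sabogunkel/ → sabogungel.
Rule 4 (final i-epenthesis): the form ends in the consonant /l/, so [i] is inserted word-finally. /sabogungel/ → sabogungeli.

sabogungeli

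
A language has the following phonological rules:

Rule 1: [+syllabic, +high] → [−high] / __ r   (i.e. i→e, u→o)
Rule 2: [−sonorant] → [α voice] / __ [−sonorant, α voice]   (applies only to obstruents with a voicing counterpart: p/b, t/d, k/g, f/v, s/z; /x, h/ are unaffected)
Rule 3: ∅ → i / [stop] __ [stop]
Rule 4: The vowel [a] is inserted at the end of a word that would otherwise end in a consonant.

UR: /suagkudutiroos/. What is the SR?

suakikuduteroosa

Rule 1 (pre-rhotic lowering): /i/ is a high vowel immediately before /r/, so it lowers to [e]. /suagkudutiroos/ → suagkuduteroos.
Rule 2 (regressive voicing assimilation): /g/ precedes the voiceless obstruent /k/, so it devoices to [k] by assimilation. /suagkuduteroos/ → suakkuduteroos.
Rule 3 (stop-cluster i-epenthesis): /k/ and /k/ form a stop–stop cluster, so [i] is inserted between them. /suakkuduteroos/ → suakikuduteroos.
Rule 4 (final a-epenthesis): the form ends in the consonant /s/, so [a] is inserted word-finally. /suakikuduteroos/ → suakikuduteroosa.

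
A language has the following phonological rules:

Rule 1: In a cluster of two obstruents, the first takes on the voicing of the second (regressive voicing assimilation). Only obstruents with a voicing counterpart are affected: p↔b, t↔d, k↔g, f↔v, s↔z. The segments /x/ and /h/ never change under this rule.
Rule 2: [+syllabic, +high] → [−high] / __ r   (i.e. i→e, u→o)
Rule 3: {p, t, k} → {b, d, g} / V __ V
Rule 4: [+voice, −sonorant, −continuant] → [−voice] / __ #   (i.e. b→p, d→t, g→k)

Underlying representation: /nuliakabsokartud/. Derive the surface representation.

nuliagapsogartut

Rule 1 (regressive voicing assimilation): /b/ precedes the voiceless obstruent /s/, so it devoices to [p] by assimilation. /nuliakabsokartud/ → nuliakapsokartud.
Rule 2 (pre-rhotic lowering): no segment meets the environment; /nuliakapsokartud/ is unchanged.
Rule 3 (intervocalic voicing): /k/ is a voiceless stop between vowels /a/ and /a/, so it voices to [g]. /k/ is a voiceless stop between vowels /o/ and /a/, so it voices to [g]. /nuliakapsokartud/ → nuliagapsogartud.
Rule 4 (final devoicing): /d/ is a voiced stop in word-final position, so it devoices to [t]. /nuliagapsogartud/ → nuliagapsogartut.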